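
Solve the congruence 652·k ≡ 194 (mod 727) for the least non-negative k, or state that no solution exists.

gcd(652, 727) = 1, so a unique solution mod 727 exists.
652⁻¹ ≡ 126 (mod 727).
k ≡ 126·194 ≡ 453 (mod 727).

453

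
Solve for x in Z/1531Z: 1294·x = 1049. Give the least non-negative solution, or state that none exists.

1055

gcd(1294, 1531) = 1, so a unique solution mod 1531 exists.
1294⁻¹ ≡ 1208 (mod 1531).
x ≡ 1208·1049 ≡ 1055 (mod 1531).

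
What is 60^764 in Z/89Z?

73

764 in binary is 1011111100, i.e. 764 = 512 + 128 + 64 + 32 + 16 + 8 + 4.
60^1 ≡ 60 (mod 89)
60^2 ≡ 60^2 = 3600 ≡ 40 (mod 89)
60^4 ≡ 40^2 = 1600 ≡ 87 (mod 89)
60^8 ≡ 87^2 = 7569 ≡ 4 (mod 89)
60^16 ≡ 4^2 = 16 (mod 89)
60^32 ≡ 16^2 = 256 ≡ 78 (mod 89)
60^64 ≡ 78^2 = 6084 ≡ 32 (mod 89)
60^128 ≡ 32^2 = 1024 ≡ 45 (mod 89)
60^256 ≡ 45^2 = 2025 ≡ 67 (mod 89)
60^512 ≡ 67^2 = 4489 ≡ 39 (mod 89)
60^764 = 60^512 · 60^128 · 60^64 · 60^32 · 60^16 · 60^8 · 60^4 ≡ 39 · 45 · 32 · 78 · 16 · 4 · 87 (mod 89).
Accumulate the product:
39 · 45 = 1755 ≡ 64
64 · 32 = 2048 ≡ 1
1 · 78 = 78
78 · 16 = 1248 ≡ 2
2 · 4 = 8
8 · 87 = 696 ≡ 73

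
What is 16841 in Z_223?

116

16841 = 75×223 + 116, so 16841 ≡ 116 (mod 223).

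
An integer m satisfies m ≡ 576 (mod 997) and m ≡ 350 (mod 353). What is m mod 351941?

219916

997⁻¹ mod 353: 997*74 ≡ 1 (mod 353), so 997⁻¹ ≡ 74.
m = 576 + 997*((350 − 576)*74 mod 353) = 576 + 997*220 = 219916.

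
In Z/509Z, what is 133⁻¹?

310

509 = 3×133 + 110
133 = 1×110 + 23
110 = 4×23 + 18
23 = 1×18 + 5
18 = 3×5 + 3
5 = 1×3 + 2
3 = 1×2 + 1
2 = 2×1 + 0
gcd(133, 509) = 1, so the inverse exists.
Back-substitute for 1:
1 = 1×3 − 1×2
  = −1×5 + 2×3
  = 2×18 − 7×5
  = −7×23 + 9×18
  = 9×110 − 43×23
  = −43×133 + 52×110
  = 52×509 − 199×133
So 133⁻¹ ≡ −199 ≡ 310 (mod 509).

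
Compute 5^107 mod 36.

29

107 in binary is 1101011, i.e. 107 = 64 + 32 + 8 + 2 + 1.
5^1 ≡ 5 (mod 36)
5^2 ≡ 5^2 = 25 (mod 36)
5^4 ≡ 25^2 = 625 ≡ 13 (mod 36)
5^8 ≡ 13^2 = 169 ≡ 25 (mod 36)
5^16 ≡ 25^2 = 625 ≡ 13 (mod 36)
5^32 ≡ 13^2 = 169 ≡ 25 (mod 36)
5^64 ≡ 25^2 = 625 ≡ 13 (mod 36)
5^107 = 5^64 × 5^32 × 5^8 × 5^2 × 5^1 ≡ 13 × 25 × 25 × 25 × 5 (mod 36).
Accumulate the product:
13 × 25 = 325 ≡ 1
1 × 25 = 25
25 × 25 = 625 ≡ 13
13 × 5 = 65 ≡ 29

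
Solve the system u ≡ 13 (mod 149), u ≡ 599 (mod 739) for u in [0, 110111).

149⁻¹ mod 739: 149×124 ≡ 1 (mod 739), so 149⁻¹ ≡ 124.
u = 13 + 149×((599 − 13)×124 mod 739) = 13 + 149×242 = 36071.
Check: 36071 mod 149 = 13, 36071 mod 739 = 599. ✓

36071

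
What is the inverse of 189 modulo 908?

221

Apply the Euclidean algorithm and back-substitute:
908 = 4×189 + 152
189 = 1×152 + 37
152 = 4×37 + 4
37 = 9×4 + 1
4 = 4×1 + 0
gcd(189, 908) = 1, so the inverse exists.
Back-substitute for 1:
1 = 1×37 − 9×4
  = −9×152 + 37×37
  = 37×189 − 46×152
  = −46×908 + 221×189
So 189⁻¹ ≡ 221 (mod 908).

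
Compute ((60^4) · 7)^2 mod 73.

35

(60)^4 ≡ 18 (mod 73)
18 · 7 = 126 ≡ 53 (mod 73)
(53)^2 ≡ 35 (mod 73)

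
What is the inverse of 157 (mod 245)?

103

Run the extended Euclidean algorithm:
245 = 1·157 + 88
157 = 1·88 + 69
88 = 1·69 + 19
69 = 3·19 + 12
19 = 1·12 + 7
12 = 1·7 + 5
7 = 1·5 + 2
5 = 2·2 + 1
2 = 2·1 + 0
gcd(157, 245) = 1, so the inverse exists.
Bézout: 1 = −66·245 + 103·157.
So 157⁻¹ ≡ 103 (mod 245).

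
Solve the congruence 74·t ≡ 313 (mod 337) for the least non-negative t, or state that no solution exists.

gcd(74, 337) = 1, so a unique solution mod 337 exists.
74⁻¹ ≡ 41 (mod 337).
t ≡ 41·313 ≡ 27 (mod 337).

27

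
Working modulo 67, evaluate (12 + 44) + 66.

55

12 + 44 = 56
56 + 66 = 122 ≡ 55 (mod 67)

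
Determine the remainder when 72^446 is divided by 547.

Compute successive squares:
446 in binary is 110111110, i.e. 446 = 256 + 128 + 32 + 16 + 8 + 4 + 2.
72^1 ≡ 72 (mod 547)
72^2 ≡ 72^2 = 5184 ≡ 261 (mod 547)
72^4 ≡ 261^2 = 68121 ≡ 293 (mod 547)
72^8 ≡ 293^2 = 85849 ≡ 517 (mod 547)
72^16 ≡ 517^2 = 267289 ≡ 353 (mod 547)
72^32 ≡ 353^2 = 124609 ≡ 440 (mod 547)
72^64 ≡ 440^2 = 193600 ≡ 509 (mod 547)
72^128 ≡ 509^2 = 259081 ≡ 350 (mod 547)
72^256 ≡ 350^2 = 122500 ≡ 519 (mod 547)
72^446 = 72^256 * 72^128 * 72^32 * 72^16 * 72^8 * 72^4 * 72^2 ≡ 519 * 350 * 440 * 353 * 517 * 293 * 261 (mod 547).
Accumulate the product:
519 * 350 = 181650 ≡ 46
46 * 440 = 20240 ≡ 1
1 * 353 = 353
353 * 517 = 182501 ≡ 350
350 * 293 = 102550 ≡ 261
261 * 261 = 68121 ≡ 293

293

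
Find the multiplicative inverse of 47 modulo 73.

73 = 1×47 + 26
47 = 1×26 + 21
26 = 1×21 + 5
21 = 4×5 + 1
5 = 5×1 + 0
gcd(47, 73) = 1, so the inverse exists.
Back-substitute for 1:
1 = 1×21 − 4×5
  = −4×26 + 5×21
  = 5×47 − 9×26
  = −9×73 + 14×47
So 47⁻¹ ≡ 14 (mod 73).

14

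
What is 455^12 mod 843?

499

Using repeated squaring:
455^1 ≡ 455 (mod 843)
455^2 ≡ 455^2 = 207025 ≡ 490 (mod 843)
455^4 ≡ 490^2 = 240100 ≡ 688 (mod 843)
455^8 ≡ 688^2 = 473344 ≡ 421 (mod 843)
455^12 = 455^8 × 455^4 ≡ 421 × 688 (mod 843).
421 × 688 = 289648 ≡ 499 (mod 843).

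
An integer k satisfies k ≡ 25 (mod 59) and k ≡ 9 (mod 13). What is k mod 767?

438

59⁻¹ mod 13: 59·2 ≡ 1 (mod 13), so 59⁻¹ ≡ 2.
k = 25 + 59·((9 − 25)·2 mod 13) = 25 + 59·7 = 438.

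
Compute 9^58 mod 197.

58 in binary is 111010, i.e. 58 = 32 + 16 + 8 + 2.
9^1 ≡ 9 (mod 197)
9^2 ≡ 9^2 = 81 (mod 197)
9^4 ≡ 81^2 = 6561 ≡ 60 (mod 197)
9^8 ≡ 60^2 = 3600 ≡ 54 (mod 197)
9^16 ≡ 54^2 = 2916 ≡ 158 (mod 197)
9^32 ≡ 158^2 = 24964 ≡ 142 (mod 197)
9^58 = 9^32 * 9^16 * 9^8 * 9^2 ≡ 142 * 158 * 54 * 81 (mod 197).
Accumulate the product:
142 * 158 = 22436 ≡ 175
175 * 54 = 9450 ≡ 191
191 * 81 = 15471 ≡ 105

105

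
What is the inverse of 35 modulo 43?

16

Apply the Euclidean algorithm and back-substitute:
43 = 1*35 + 8
35 = 4*8 + 3
8 = 2*3 + 2
3 = 1*2 + 1
2 = 2*1 + 0
gcd(35, 43) = 1, so the inverse exists.
Back-substitute for 1:
1 = 1*3 − 1*2
  = −1*8 + 3*3
  = 3*35 − 13*8
  = −13*43 + 16*35
So 35⁻¹ ≡ 16 (mod 43).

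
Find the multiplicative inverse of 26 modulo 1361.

Apply the Euclidean algorithm and back-substitute:
1361 = 52×26 + 9
26 = 2×9 + 8
9 = 1×8 + 1
8 = 8×1 + 0
gcd(26, 1361) = 1, so the inverse exists.
Bézout: 1 = 3×1361 − 157×26.
So 26⁻¹ ≡ −157 ≡ 1204 (mod 1361).

1204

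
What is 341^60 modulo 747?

289

By square-and-multiply:
60 in binary is 111100, i.e. 60 = 32 + 16 + 8 + 4.
341^1 ≡ 341 (mod 747)
341^2 ≡ 341^2 = 116281 ≡ 496 (mod 747)
341^4 ≡ 496^2 = 246016 ≡ 253 (mod 747)
341^8 ≡ 253^2 = 64009 ≡ 514 (mod 747)
341^16 ≡ 514^2 = 264196 ≡ 505 (mod 747)
341^32 ≡ 505^2 = 255025 ≡ 298 (mod 747)
341^60 = 341^32 · 341^16 · 341^8 · 341^4 ≡ 298 · 505 · 514 · 253 (mod 747).
Accumulate the product:
298 · 505 = 150490 ≡ 343
343 · 514 = 176302 ≡ 10
10 · 253 = 2530 ≡ 289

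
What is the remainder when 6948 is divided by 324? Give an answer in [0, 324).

6948 = 21×324 + 144, so 6948 ≡ 144 (mod 324).

144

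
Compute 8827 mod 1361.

8827 = 6*1361 + 661, so 8827 ≡ 661 (mod 1361).

661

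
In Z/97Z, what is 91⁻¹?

Run the extended Euclidean algorithm:
97 = 1*91 + 6
91 = 15*6 + 1
6 = 6*1 + 0
gcd(91, 97) = 1, so the inverse exists.
Bézout: 1 = −15*97 + 16*91.
So 91⁻¹ ≡ 16 (mod 97).

16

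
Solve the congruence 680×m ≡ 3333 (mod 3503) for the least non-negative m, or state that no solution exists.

2627

gcd(680, 3503) = 1, so a unique solution mod 3503 exists.
680⁻¹ ≡ 170 (mod 3503).
m ≡ 170×3333 ≡ 2627 (mod 3503).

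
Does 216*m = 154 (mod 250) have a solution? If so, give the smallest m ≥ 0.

gcd(216, 250) = 2, and 2 | 154, so solutions exist.
Divide through by 2: 108*m = 77 (mod 125).
108⁻¹ ≡ 22 (mod 125).
m ≡ 22*77 ≡ 69 (mod 125).
The smallest non-negative solution is m = 69.

69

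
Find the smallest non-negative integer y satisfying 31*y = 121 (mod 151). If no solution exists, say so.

gcd(31, 151) = 1, so a unique solution mod 151 exists.
31⁻¹ ≡ 39 (mod 151).
y ≡ 39*121 ≡ 38 (mod 151).

38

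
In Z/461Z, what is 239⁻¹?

434

461 = 1×239 + 222
239 = 1×222 + 17
222 = 13×17 + 1
17 = 17×1 + 0
gcd(239, 461) = 1, so the inverse exists.
Back-substitute for 1:
1 = 1×222 − 13×17
  = −13×239 + 14×222
  = 14×461 − 27×239
So 239⁻¹ ≡ −27 ≡ 434 (mod 461).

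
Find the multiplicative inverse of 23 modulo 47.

Run the extended Euclidean algorithm:
47 = 2*23 + 1
23 = 23*1 + 0
gcd(23, 47) = 1, so the inverse exists.
Back-substitute for 1:
1 = 1*47 − 2*23
So 23⁻¹ ≡ −2 ≡ 45 (mod 47).

45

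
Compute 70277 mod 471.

98

70277 = 149×471 + 98, so 70277 ≡ 98 (mod 471).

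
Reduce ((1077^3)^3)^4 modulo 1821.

(1077)^3 ≡ 1113 (mod 1821)
(1113)^3 ≡ 1599 (mod 1821)
(1599)^4 ≡ 942 (mod 1821)

942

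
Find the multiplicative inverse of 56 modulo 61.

12

By the extended Euclidean algorithm:
61 = 1×56 + 5
56 = 11×5 + 1
5 = 5×1 + 0
gcd(56, 61) = 1, so the inverse exists.
Bézout: 1 = −11×61 + 12×56.
So 56⁻¹ ≡ 12 (mod 61).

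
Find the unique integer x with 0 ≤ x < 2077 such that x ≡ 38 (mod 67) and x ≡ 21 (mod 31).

641

67⁻¹ mod 31: 67*25 ≡ 1 (mod 31), so 67⁻¹ ≡ 25.
x = 38 + 67*((21 − 38)*25 mod 31) = 38 + 67*9 = 641.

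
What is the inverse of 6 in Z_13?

13 = 2×6 + 1
6 = 6×1 + 0
gcd(6, 13) = 1, so the inverse exists.
Back-substitute for 1:
1 = 1×13 − 2×6
So 6⁻¹ ≡ −2 ≡ 11 (mod 13).

11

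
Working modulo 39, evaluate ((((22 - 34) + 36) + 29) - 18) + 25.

22 - 34 = -12 ≡ 27 (mod 39)
27 + 36 = 63 ≡ 24 (mod 39)
24 + 29 = 53 ≡ 14 (mod 39)
14 - 18 = -4 ≡ 35 (mod 39)
35 + 25 = 60 ≡ 21 (mod 39)

21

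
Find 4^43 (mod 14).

By square-and-multiply:
4^1 ≡ 4 (mod 14)
4^2 ≡ 4^2 = 16 ≡ 2 (mod 14)
4^4 ≡ 2^2 = 4 (mod 14)
4^8 ≡ 4^2 = 16 ≡ 2 (mod 14)
4^16 ≡ 2^2 = 4 (mod 14)
4^32 ≡ 4^2 = 16 ≡ 2 (mod 14)
4^43 = 4^32 * 4^8 * 4^2 * 4^1 ≡ 2 * 2 * 2 * 4 (mod 14).
Accumulate the product:
2 * 2 = 4
4 * 2 = 8
8 * 4 = 32 ≡ 4

4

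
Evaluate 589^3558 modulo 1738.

3558 in binary is 110111100110, i.e. 3558 = 2048 + 1024 + 256 + 128 + 64 + 32 + 4 + 2.
589^1 ≡ 589 (mod 1738)
589^2 ≡ 589^2 = 346921 ≡ 1059 (mod 1738)
589^4 ≡ 1059^2 = 1121481 ≡ 471 (mod 1738)
589^8 ≡ 471^2 = 221841 ≡ 1115 (mod 1738)
589^16 ≡ 1115^2 = 1243225 ≡ 555 (mod 1738)
589^32 ≡ 555^2 = 308025 ≡ 399 (mod 1738)
589^64 ≡ 399^2 = 159201 ≡ 1043 (mod 1738)
589^128 ≡ 1043^2 = 1087849 ≡ 1599 (mod 1738)
589^256 ≡ 1599^2 = 2556801 ≡ 203 (mod 1738)
589^512 ≡ 203^2 = 41209 ≡ 1235 (mod 1738)
589^1024 ≡ 1235^2 = 1525225 ≡ 999 (mod 1738)
589^2048 ≡ 999^2 = 998001 ≡ 389 (mod 1738)
589^3558 = 589^2048 * 589^1024 * 589^256 * 589^128 * 589^64 * 589^32 * 589^4 * 589^2 ≡ 389 * 999 * 203 * 1599 * 1043 * 399 * 471 * 1059 (mod 1738).
Accumulate the product:
389 * 999 = 388611 ≡ 1037
1037 * 203 = 210511 ≡ 213
213 * 1599 = 340587 ≡ 1677
1677 * 1043 = 1749111 ≡ 683
683 * 399 = 272517 ≡ 1389
1389 * 471 = 654219 ≡ 731
731 * 1059 = 774129 ≡ 719

719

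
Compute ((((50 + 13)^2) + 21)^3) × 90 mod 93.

48

50 + 13 = 63
(63)^2 ≡ 63 (mod 93)
63 + 21 = 84
(84)^3 ≡ 15 (mod 93)
15 × 90 = 1350 ≡ 48 (mod 93)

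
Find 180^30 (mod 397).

287

180^1 ≡ 180 (mod 397)
180^2 ≡ 180^2 = 32400 ≡ 243 (mod 397)
180^4 ≡ 243^2 = 59049 ≡ 293 (mod 397)
180^8 ≡ 293^2 = 85849 ≡ 97 (mod 397)
180^16 ≡ 97^2 = 9409 ≡ 278 (mod 397)
180^30 = 180^16 × 180^8 × 180^4 × 180^2 ≡ 278 × 97 × 293 × 243 (mod 397).
Accumulate the product:
278 × 97 = 26966 ≡ 367
367 × 293 = 107531 ≡ 341
341 × 243 = 82863 ≡ 287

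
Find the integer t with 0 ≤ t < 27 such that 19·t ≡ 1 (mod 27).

By the extended Euclidean algorithm:
27 = 1×19 + 8
19 = 2×8 + 3
8 = 2×3 + 2
3 = 1×2 + 1
2 = 2×1 + 0
gcd(19, 27) = 1, so the inverse exists.
Bézout: 1 = −7×27 + 10×19.
So 19⁻¹ ≡ 10 (mod 27).

10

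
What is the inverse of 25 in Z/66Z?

37

Apply the Euclidean algorithm and back-substitute:
66 = 2×25 + 16
25 = 1×16 + 9
16 = 1×9 + 7
9 = 1×7 + 2
7 = 3×2 + 1
2 = 2×1 + 0
gcd(25, 66) = 1, so the inverse exists.
Bézout: 1 = 11×66 − 29×25.
So 25⁻¹ ≡ −29 ≡ 37 (mod 66).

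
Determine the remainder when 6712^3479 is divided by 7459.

3479 in binary is 110110010111, i.e. 3479 = 2048 + 1024 + 256 + 128 + 16 + 4 + 2 + 1.
6712^1 ≡ 6712 (mod 7459)
6712^2 ≡ 6712^2 = 45050944 ≡ 6043 (mod 7459)
6712^4 ≡ 6043^2 = 36517849 ≡ 6044 (mod 7459)
6712^8 ≡ 6044^2 = 36529936 ≡ 3213 (mod 7459)
6712^16 ≡ 3213^2 = 10323369 ≡ 113 (mod 7459)
6712^32 ≡ 113^2 = 12769 ≡ 5310 (mod 7459)
6712^64 ≡ 5310^2 = 28196100 ≡ 1080 (mod 7459)
6712^128 ≡ 1080^2 = 1166400 ≡ 2796 (mod 7459)
6712^256 ≡ 2796^2 = 7817616 ≡ 584 (mod 7459)
6712^512 ≡ 584^2 = 341056 ≡ 5401 (mod 7459)
6712^1024 ≡ 5401^2 = 29170801 ≡ 6111 (mod 7459)
6712^2048 ≡ 6111^2 = 37344321 ≡ 4567 (mod 7459)
6712^3479 = 6712^2048 × 6712^1024 × 6712^256 × 6712^128 × 6712^16 × 6712^4 × 6712^2 × 6712^1 ≡ 4567 × 6111 × 584 × 2796 × 113 × 6044 × 6043 × 6712 (mod 7459).
Accumulate the product:
4567 × 6111 = 27908937 ≡ 4818
4818 × 584 = 2813712 ≡ 1669
1669 × 2796 = 4666524 ≡ 4649
4649 × 113 = 525337 ≡ 3207
3207 × 6044 = 19383108 ≡ 4626
4626 × 6043 = 27954918 ≡ 6045
6045 × 6712 = 40574040 ≡ 4539

4539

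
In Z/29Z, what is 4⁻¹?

By the extended Euclidean algorithm:
29 = 7·4 + 1
4 = 4·1 + 0
gcd(4, 29) = 1, so the inverse exists.
Back-substitute for 1:
1 = 1·29 − 7·4
So 4⁻¹ ≡ −7 ≡ 22 (mod 29).

22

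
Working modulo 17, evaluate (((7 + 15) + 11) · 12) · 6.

13

7 + 15 = 22 ≡ 5 (mod 17)
5 + 11 = 16
16 · 12 = 192 ≡ 5 (mod 17)
5 · 6 = 30 ≡ 13 (mod 17)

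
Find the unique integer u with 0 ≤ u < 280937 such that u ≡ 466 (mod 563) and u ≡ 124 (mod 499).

76471

563⁻¹ mod 499: 563·39 ≡ 1 (mod 499), so 563⁻¹ ≡ 39.
u = 466 + 563·((124 − 466)·39 mod 499) = 466 + 563·135 = 76471.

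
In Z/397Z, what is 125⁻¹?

397 = 3·125 + 22
125 = 5·22 + 15
22 = 1·15 + 7
15 = 2·7 + 1
7 = 7·1 + 0
gcd(125, 397) = 1, so the inverse exists.
Back-substitute for 1:
1 = 1·15 − 2·7
  = −2·22 + 3·15
  = 3·125 − 17·22
  = −17·397 + 54·125
So 125⁻¹ ≡ 54 (mod 397).

54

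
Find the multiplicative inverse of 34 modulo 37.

12

Apply the Euclidean algorithm and back-substitute:
37 = 1*34 + 3
34 = 11*3 + 1
3 = 3*1 + 0
gcd(34, 37) = 1, so the inverse exists.
Bézout: 1 = −11*37 + 12*34.
So 34⁻¹ ≡ 12 (mod 37).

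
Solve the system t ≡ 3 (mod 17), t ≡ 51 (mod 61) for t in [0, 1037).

17⁻¹ mod 61: 17×18 ≡ 1 (mod 61), so 17⁻¹ ≡ 18.
t = 3 + 17×((51 − 3)×18 mod 61) = 3 + 17×10 = 173.

173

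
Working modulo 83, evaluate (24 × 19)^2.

21

24 × 19 = 456 ≡ 41 (mod 83)
(41)^2 ≡ 21 (mod 83)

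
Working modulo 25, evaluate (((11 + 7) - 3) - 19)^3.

11 + 7 = 18
18 - 3 = 15
15 - 19 = -4 ≡ 21 (mod 25)
(21)^3 ≡ 11 (mod 25)

11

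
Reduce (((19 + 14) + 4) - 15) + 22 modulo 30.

19 + 14 = 33 ≡ 3 (mod 30)
3 + 4 = 7
7 - 15 = -8 ≡ 22 (mod 30)
22 + 22 = 44 ≡ 14 (mod 30)

14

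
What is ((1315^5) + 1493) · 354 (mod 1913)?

(1315)^5 ≡ 204 (mod 1913)
204 + 1493 = 1697
1697 · 354 = 600738 ≡ 56 (mod 1913)

56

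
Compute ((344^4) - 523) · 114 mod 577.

(344)^4 ≡ 293 (mod 577)
293 - 523 = -230 ≡ 347 (mod 577)
347 · 114 = 39558 ≡ 322 (mod 577)

322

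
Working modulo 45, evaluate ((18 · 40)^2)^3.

0

18 · 40 = 720 ≡ 0 (mod 45)
(0)^2 ≡ 0 (mod 45)
(0)^3 ≡ 0 (mod 45)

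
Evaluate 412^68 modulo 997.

Compute successive squares:
412^1 ≡ 412 (mod 997)
412^2 ≡ 412^2 = 169744 ≡ 254 (mod 997)
412^4 ≡ 254^2 = 64516 ≡ 708 (mod 997)
412^8 ≡ 708^2 = 501264 ≡ 770 (mod 997)
412^16 ≡ 770^2 = 592900 ≡ 682 (mod 997)
412^32 ≡ 682^2 = 465124 ≡ 522 (mod 997)
412^64 ≡ 522^2 = 272484 ≡ 303 (mod 997)
412^68 = 412^64 * 412^4 ≡ 303 * 708 (mod 997).
303 * 708 = 214524 ≡ 169 (mod 997).

169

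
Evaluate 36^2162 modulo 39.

By square-and-multiply:
36^1 ≡ 36 (mod 39)
36^2 ≡ 36^2 = 1296 ≡ 9 (mod 39)
36^4 ≡ 9^2 = 81 ≡ 3 (mod 39)
36^8 ≡ 3^2 = 9 (mod 39)
36^16 ≡ 9^2 = 81 ≡ 3 (mod 39)
36^32 ≡ 3^2 = 9 (mod 39)
36^64 ≡ 9^2 = 81 ≡ 3 (mod 39)
36^128 ≡ 3^2 = 9 (mod 39)
36^256 ≡ 9^2 = 81 ≡ 3 (mod 39)
36^512 ≡ 3^2 = 9 (mod 39)
36^1024 ≡ 9^2 = 81 ≡ 3 (mod 39)
36^2048 ≡ 3^2 = 9 (mod 39)
36^2162 = 36^2048 * 36^64 * 36^32 * 36^16 * 36^2 ≡ 9 * 3 * 9 * 3 * 9 (mod 39).
Accumulate the product:
9 * 3 = 27
27 * 9 = 243 ≡ 9
9 * 3 = 27
27 * 9 = 243 ≡ 9

9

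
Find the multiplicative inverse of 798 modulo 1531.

424

By the extended Euclidean algorithm:
1531 = 1*798 + 733
798 = 1*733 + 65
733 = 11*65 + 18
65 = 3*18 + 11
18 = 1*11 + 7
11 = 1*7 + 4
7 = 1*4 + 3
4 = 1*3 + 1
3 = 3*1 + 0
gcd(798, 1531) = 1, so the inverse exists.
Back-substitute for 1:
1 = 1*4 − 1*3
  = −1*7 + 2*4
  = 2*11 − 3*7
  = −3*18 + 5*11
  = 5*65 − 18*18
  = −18*733 + 203*65
  = 203*798 − 221*733
  = −221*1531 + 424*798
So 798⁻¹ ≡ 424 (mod 1531).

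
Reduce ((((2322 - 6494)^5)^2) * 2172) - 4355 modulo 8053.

6744

2322 - 6494 = -4172 ≡ 3881 (mod 8053)
(3881)^5 ≡ 4439 (mod 8053)
(4439)^2 ≡ 7083 (mod 8053)
7083 * 2172 = 15384276 ≡ 3046 (mod 8053)
3046 - 4355 = -1309 ≡ 6744 (mod 8053)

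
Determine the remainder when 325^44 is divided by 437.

47

By square-and-multiply:
44 in binary is 101100, i.e. 44 = 32 + 8 + 4.
325^1 ≡ 325 (mod 437)
325^2 ≡ 325^2 = 105625 ≡ 308 (mod 437)
325^4 ≡ 308^2 = 94864 ≡ 35 (mod 437)
325^8 ≡ 35^2 = 1225 ≡ 351 (mod 437)
325^16 ≡ 351^2 = 123201 ≡ 404 (mod 437)
325^32 ≡ 404^2 = 163216 ≡ 215 (mod 437)
325^44 = 325^32 · 325^8 · 325^4 ≡ 215 · 351 · 35 (mod 437).
Accumulate the product:
215 · 351 = 75465 ≡ 301
301 · 35 = 10535 ≡ 47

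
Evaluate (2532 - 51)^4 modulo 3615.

3051

2532 - 51 = 2481
(2481)^4 ≡ 3051 (mod 3615)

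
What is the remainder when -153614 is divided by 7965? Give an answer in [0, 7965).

-153614 = -20·7965 + 5686, so -153614 ≡ 5686 (mod 7965).

5686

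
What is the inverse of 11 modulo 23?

21

Apply the Euclidean algorithm and back-substitute:
23 = 2·11 + 1
11 = 11·1 + 0
gcd(11, 23) = 1, so the inverse exists.
Back-substitute for 1:
1 = 1·23 − 2·11
So 11⁻¹ ≡ −2 ≡ 21 (mod 23).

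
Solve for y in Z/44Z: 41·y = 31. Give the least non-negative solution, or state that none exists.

gcd(41, 44) = 1, so a unique solution mod 44 exists.
41⁻¹ ≡ 29 (mod 44).
y ≡ 29·31 ≡ 19 (mod 44).

19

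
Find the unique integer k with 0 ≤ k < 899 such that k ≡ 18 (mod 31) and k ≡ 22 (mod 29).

31⁻¹ mod 29: 31·15 ≡ 1 (mod 29), so 31⁻¹ ≡ 15.
k = 18 + 31·((22 − 18)·15 mod 29) = 18 + 31·2 = 80.
Check: 80 mod 31 = 18, 80 mod 29 = 22. ✓

80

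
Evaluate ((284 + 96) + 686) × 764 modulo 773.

455

284 + 96 = 380
380 + 686 = 1066 ≡ 293 (mod 773)
293 × 764 = 223852 ≡ 455 (mod 773)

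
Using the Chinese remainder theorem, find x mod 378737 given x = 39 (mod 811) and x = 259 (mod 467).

198734

811⁻¹ mod 467: 811×224 ≡ 1 (mod 467), so 811⁻¹ ≡ 224.
x = 39 + 811×((259 − 39)×224 mod 467) = 39 + 811×245 = 198734.
Check: 198734 mod 811 = 39, 198734 mod 467 = 259. ✓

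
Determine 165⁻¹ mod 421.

Apply the Euclidean algorithm and back-substitute:
421 = 2×165 + 91
165 = 1×91 + 74
91 = 1×74 + 17
74 = 4×17 + 6
17 = 2×6 + 5
6 = 1×5 + 1
5 = 5×1 + 0
gcd(165, 421) = 1, so the inverse exists.
Back-substitute for 1:
1 = 1×6 − 1×5
  = −1×17 + 3×6
  = 3×74 − 13×17
  = −13×91 + 16×74
  = 16×165 − 29×91
  = −29×421 + 74×165
So 165⁻¹ ≡ 74 (mod 421).

74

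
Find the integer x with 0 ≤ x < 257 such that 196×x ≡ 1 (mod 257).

257 = 1×196 + 61
196 = 3×61 + 13
61 = 4×13 + 9
13 = 1×9 + 4
9 = 2×4 + 1
4 = 4×1 + 0
gcd(196, 257) = 1, so the inverse exists.
Back-substitute for 1:
1 = 1×9 − 2×4
  = −2×13 + 3×9
  = 3×61 − 14×13
  = −14×196 + 45×61
  = 45×257 − 59×196
So 196⁻¹ ≡ −59 ≡ 198 (mod 257).

198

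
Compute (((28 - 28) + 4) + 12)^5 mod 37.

33

28 - 28 = 0
0 + 4 = 4
4 + 12 = 16
(16)^5 ≡ 33 (mod 37)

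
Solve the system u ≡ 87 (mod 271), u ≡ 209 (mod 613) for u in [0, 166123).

15534

271⁻¹ mod 613: 271*518 ≡ 1 (mod 613), so 271⁻¹ ≡ 518.
u = 87 + 271*((209 − 87)*518 mod 613) = 87 + 271*57 = 15534.
Check: 15534 mod 271 = 87, 15534 mod 613 = 209. ✓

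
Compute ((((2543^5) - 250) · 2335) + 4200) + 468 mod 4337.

1023

(2543)^5 ≡ 2338 (mod 4337)
2338 - 250 = 2088
2088 · 2335 = 4875480 ≡ 692 (mod 4337)
692 + 4200 = 4892 ≡ 555 (mod 4337)
555 + 468 = 1023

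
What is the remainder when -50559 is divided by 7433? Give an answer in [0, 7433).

1472

-50559 = -7×7433 + 1472, so -50559 ≡ 1472 (mod 7433).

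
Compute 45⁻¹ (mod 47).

23

47 = 1·45 + 2
45 = 22·2 + 1
2 = 2·1 + 0
gcd(45, 47) = 1, so the inverse exists.
Back-substitute for 1:
1 = 1·45 − 22·2
  = −22·47 + 23·45
So 45⁻¹ ≡ 23 (mod 47).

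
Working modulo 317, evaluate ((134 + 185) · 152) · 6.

239

134 + 185 = 319 ≡ 2 (mod 317)
2 · 152 = 304
304 · 6 = 1824 ≡ 239 (mod 317)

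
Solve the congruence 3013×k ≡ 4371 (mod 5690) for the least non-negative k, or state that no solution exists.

2617

gcd(3013, 5690) = 1, so a unique solution mod 5690 exists.
3013⁻¹ ≡ 4657 (mod 5690).
k ≡ 4657×4371 ≡ 2617 (mod 5690).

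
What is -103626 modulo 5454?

0

-103626 = -19·5454 + 0, so -103626 ≡ 0 (mod 5454).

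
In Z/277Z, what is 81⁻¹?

171

277 = 3×81 + 34
81 = 2×34 + 13
34 = 2×13 + 8
13 = 1×8 + 5
8 = 1×5 + 3
5 = 1×3 + 2
3 = 1×2 + 1
2 = 2×1 + 0
gcd(81, 277) = 1, so the inverse exists.
Back-substitute for 1:
1 = 1×3 − 1×2
  = −1×5 + 2×3
  = 2×8 − 3×5
  = −3×13 + 5×8
  = 5×34 − 13×13
  = −13×81 + 31×34
  = 31×277 − 106×81
So 81⁻¹ ≡ −106 ≡ 171 (mod 277).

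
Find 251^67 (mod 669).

Compute successive squares:
67 in binary is 1000011, i.e. 67 = 64 + 2 + 1.
251^1 ≡ 251 (mod 669)
251^2 ≡ 251^2 = 63001 ≡ 115 (mod 669)
251^4 ≡ 115^2 = 13225 ≡ 514 (mod 669)
251^8 ≡ 514^2 = 264196 ≡ 610 (mod 669)
251^16 ≡ 610^2 = 372100 ≡ 136 (mod 669)
251^32 ≡ 136^2 = 18496 ≡ 433 (mod 669)
251^64 ≡ 433^2 = 187489 ≡ 169 (mod 669)
251^67 = 251^64 × 251^2 × 251^1 ≡ 169 × 115 × 251 (mod 669).
Accumulate the product:
169 × 115 = 19435 ≡ 34
34 × 251 = 8534 ≡ 506

506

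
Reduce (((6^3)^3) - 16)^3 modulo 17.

11

(6)^3 ≡ 12 (mod 17)
(12)^3 ≡ 11 (mod 17)
11 - 16 = -5 ≡ 12 (mod 17)
(12)^3 ≡ 11 (mod 17)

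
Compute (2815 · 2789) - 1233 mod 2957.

2815 · 2789 = 7851035 ≡ 200 (mod 2957)
200 - 1233 = -1033 ≡ 1924 (mod 2957)

1924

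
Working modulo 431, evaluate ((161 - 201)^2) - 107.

161 - 201 = -40 ≡ 391 (mod 431)
(391)^2 ≡ 307 (mod 431)
307 - 107 = 200

200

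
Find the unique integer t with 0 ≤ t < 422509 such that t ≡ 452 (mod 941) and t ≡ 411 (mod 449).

941⁻¹ mod 449: 941×94 ≡ 1 (mod 449), so 941⁻¹ ≡ 94.
t = 452 + 941×((411 − 452)×94 mod 449) = 452 + 941×187 = 176419.

176419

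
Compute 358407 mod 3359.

2353

358407 = 106×3359 + 2353, so 358407 ≡ 2353 (mod 3359).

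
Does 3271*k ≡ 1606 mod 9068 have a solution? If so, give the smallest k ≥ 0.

8758

gcd(3271, 9068) = 1, so a unique solution mod 9068 exists.
3271⁻¹ ≡ 779 (mod 9068).
k ≡ 779*1606 ≡ 8758 (mod 9068).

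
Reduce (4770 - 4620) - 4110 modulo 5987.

4770 - 4620 = 150
150 - 4110 = -3960 ≡ 2027 (mod 5987)

2027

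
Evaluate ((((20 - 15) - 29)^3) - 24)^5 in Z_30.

20 - 15 = 5
5 - 29 = -24 ≡ 6 (mod 30)
(6)^3 ≡ 6 (mod 30)
6 - 24 = -18 ≡ 12 (mod 30)
(12)^5 ≡ 12 (mod 30)

12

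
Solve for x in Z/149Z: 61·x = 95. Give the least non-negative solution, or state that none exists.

gcd(61, 149) = 1, so a unique solution mod 149 exists.
61⁻¹ ≡ 22 (mod 149).
x ≡ 22·95 ≡ 4 (mod 149).

4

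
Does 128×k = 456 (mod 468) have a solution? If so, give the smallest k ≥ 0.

gcd(128, 468) = 4, and 4 | 456, so solutions exist.
Divide through by 4: 32×k ≡ 114 (mod 117).
32⁻¹ ≡ 11 (mod 117).
k ≡ 11×114 ≡ 84 (mod 117).
The smallest non-negative solution is k = 84.

84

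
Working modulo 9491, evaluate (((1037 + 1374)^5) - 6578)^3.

1037 + 1374 = 2411
(2411)^5 ≡ 4936 (mod 9491)
4936 - 6578 = -1642 ≡ 7849 (mod 9491)
(7849)^3 ≡ 4135 (mod 9491)

4135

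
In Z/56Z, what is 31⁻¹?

Run the extended Euclidean algorithm:
56 = 1×31 + 25
31 = 1×25 + 6
25 = 4×6 + 1
6 = 6×1 + 0
gcd(31, 56) = 1, so the inverse exists.
Bézout: 1 = 5×56 − 9×31.
So 31⁻¹ ≡ −9 ≡ 47 (mod 56).

47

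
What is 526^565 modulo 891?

166

565 in binary is 1000110101, i.e. 565 = 512 + 32 + 16 + 4 + 1.
526^1 ≡ 526 (mod 891)
526^2 ≡ 526^2 = 276676 ≡ 466 (mod 891)
526^4 ≡ 466^2 = 217156 ≡ 643 (mod 891)
526^8 ≡ 643^2 = 413449 ≡ 25 (mod 891)
526^16 ≡ 25^2 = 625 (mod 891)
526^32 ≡ 625^2 = 390625 ≡ 367 (mod 891)
526^64 ≡ 367^2 = 134689 ≡ 148 (mod 891)
526^128 ≡ 148^2 = 21904 ≡ 520 (mod 891)
526^256 ≡ 520^2 = 270400 ≡ 427 (mod 891)
526^512 ≡ 427^2 = 182329 ≡ 565 (mod 891)
526^565 = 526^512 * 526^32 * 526^16 * 526^4 * 526^1 ≡ 565 * 367 * 625 * 643 * 526 (mod 891).
Accumulate the product:
565 * 367 = 207355 ≡ 643
643 * 625 = 401875 ≡ 34
34 * 643 = 21862 ≡ 478
478 * 526 = 251428 ≡ 166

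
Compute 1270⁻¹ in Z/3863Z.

1895

3863 = 3×1270 + 53
1270 = 23×53 + 51
53 = 1×51 + 2
51 = 25×2 + 1
2 = 2×1 + 0
gcd(1270, 3863) = 1, so the inverse exists.
Bézout: 1 = −623×3863 + 1895×1270.
So 1270⁻¹ ≡ 1895 (mod 3863).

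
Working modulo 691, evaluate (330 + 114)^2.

201

330 + 114 = 444
(444)^2 ≡ 201 (mod 691)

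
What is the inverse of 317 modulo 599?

Apply the Euclidean algorithm and back-substitute:
599 = 1·317 + 282
317 = 1·282 + 35
282 = 8·35 + 2
35 = 17·2 + 1
2 = 2·1 + 0
gcd(317, 599) = 1, so the inverse exists.
Back-substitute for 1:
1 = 1·35 − 17·2
  = −17·282 + 137·35
  = 137·317 − 154·282
  = −154·599 + 291·317
So 317⁻¹ ≡ 291 (mod 599).

291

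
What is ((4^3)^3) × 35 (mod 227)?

(4)^3 ≡ 64 (mod 227)
(64)^3 ≡ 186 (mod 227)
186 × 35 = 6510 ≡ 154 (mod 227)

154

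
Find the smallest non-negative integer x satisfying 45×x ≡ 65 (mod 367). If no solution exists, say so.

83

gcd(45, 367) = 1, so a unique solution mod 367 exists.
45⁻¹ ≡ 261 (mod 367).
x ≡ 261×65 ≡ 83 (mod 367).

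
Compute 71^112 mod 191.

112 in binary is 1110000, i.e. 112 = 64 + 32 + 16.
71^1 ≡ 71 (mod 191)
71^2 ≡ 71^2 = 5041 ≡ 75 (mod 191)
71^4 ≡ 75^2 = 5625 ≡ 86 (mod 191)
71^8 ≡ 86^2 = 7396 ≡ 138 (mod 191)
71^16 ≡ 138^2 = 19044 ≡ 135 (mod 191)
71^32 ≡ 135^2 = 18225 ≡ 80 (mod 191)
71^64 ≡ 80^2 = 6400 ≡ 97 (mod 191)
71^112 = 71^64 · 71^32 · 71^16 ≡ 97 · 80 · 135 (mod 191).
Accumulate the product:
97 · 80 = 7760 ≡ 120
120 · 135 = 16200 ≡ 156

156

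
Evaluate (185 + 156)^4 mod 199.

185 + 156 = 341 ≡ 142 (mod 199)
(142)^4 ≡ 46 (mod 199)

46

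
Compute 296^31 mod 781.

373

By square-and-multiply:
31 in binary is 11111, i.e. 31 = 16 + 8 + 4 + 2 + 1.
296^1 ≡ 296 (mod 781)
296^2 ≡ 296^2 = 87616 ≡ 144 (mod 781)
296^4 ≡ 144^2 = 20736 ≡ 430 (mod 781)
296^8 ≡ 430^2 = 184900 ≡ 584 (mod 781)
296^16 ≡ 584^2 = 341056 ≡ 540 (mod 781)
296^31 = 296^16 * 296^8 * 296^4 * 296^2 * 296^1 ≡ 540 * 584 * 430 * 144 * 296 (mod 781).
Accumulate the product:
540 * 584 = 315360 ≡ 617
617 * 430 = 265310 ≡ 551
551 * 144 = 79344 ≡ 463
463 * 296 = 137048 ≡ 373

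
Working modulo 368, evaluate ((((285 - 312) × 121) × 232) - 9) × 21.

91

285 - 312 = -27 ≡ 341 (mod 368)
341 × 121 = 41261 ≡ 45 (mod 368)
45 × 232 = 10440 ≡ 136 (mod 368)
136 - 9 = 127
127 × 21 = 2667 ≡ 91 (mod 368)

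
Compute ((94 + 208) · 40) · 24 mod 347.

94 + 208 = 302
302 · 40 = 12080 ≡ 282 (mod 347)
282 · 24 = 6768 ≡ 175 (mod 347)

175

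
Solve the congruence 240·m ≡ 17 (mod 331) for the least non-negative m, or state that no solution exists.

18

gcd(240, 331) = 1, so a unique solution mod 331 exists.
240⁻¹ ≡ 40 (mod 331).
m ≡ 40·17 ≡ 18 (mod 331).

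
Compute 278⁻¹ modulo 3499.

3134

Apply the Euclidean algorithm and back-substitute:
3499 = 12·278 + 163
278 = 1·163 + 115
163 = 1·115 + 48
115 = 2·48 + 19
48 = 2·19 + 10
19 = 1·10 + 9
10 = 1·9 + 1
9 = 9·1 + 0
gcd(278, 3499) = 1, so the inverse exists.
Back-substitute for 1:
1 = 1·10 − 1·9
  = −1·19 + 2·10
  = 2·48 − 5·19
  = −5·115 + 12·48
  = 12·163 − 17·115
  = −17·278 + 29·163
  = 29·3499 − 365·278
So 278⁻¹ ≡ −365 ≡ 3134 (mod 3499).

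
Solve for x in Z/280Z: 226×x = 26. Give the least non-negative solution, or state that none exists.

gcd(226, 280) = 2, and 2 | 26, so solutions exist.
Divide through by 2: 113×x ≡ 13 (mod 140).
113⁻¹ ≡ 57 (mod 140).
x ≡ 57×13 ≡ 41 (mod 140).
The smallest non-negative solution is x = 41.

41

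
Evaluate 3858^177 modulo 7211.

177 in binary is 10110001, i.e. 177 = 128 + 32 + 16 + 1.
3858^1 ≡ 3858 (mod 7211)
3858^2 ≡ 3858^2 = 14884164 ≡ 660 (mod 7211)
3858^4 ≡ 660^2 = 435600 ≡ 2940 (mod 7211)
3858^8 ≡ 2940^2 = 8643600 ≡ 4822 (mod 7211)
3858^16 ≡ 4822^2 = 23251684 ≡ 3420 (mod 7211)
3858^32 ≡ 3420^2 = 11696400 ≡ 158 (mod 7211)
3858^64 ≡ 158^2 = 24964 ≡ 3331 (mod 7211)
3858^128 ≡ 3331^2 = 11095561 ≡ 5043 (mod 7211)
3858^177 = 3858^128 × 3858^32 × 3858^16 × 3858^1 ≡ 5043 × 158 × 3420 × 3858 (mod 7211).
Accumulate the product:
5043 × 158 = 796794 ≡ 3584
3584 × 3420 = 12257280 ≡ 5791
5791 × 3858 = 22341678 ≡ 2000

2000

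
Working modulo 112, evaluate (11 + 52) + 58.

11 + 52 = 63
63 + 58 = 121 ≡ 9 (mod 112)

9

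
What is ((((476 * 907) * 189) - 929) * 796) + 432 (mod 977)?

476 * 907 = 431732 ≡ 875 (mod 977)
875 * 189 = 165375 ≡ 262 (mod 977)
262 - 929 = -667 ≡ 310 (mod 977)
310 * 796 = 246760 ≡ 556 (mod 977)
556 + 432 = 988 ≡ 11 (mod 977)

11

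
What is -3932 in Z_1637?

979

-3932 = -3·1637 + 979, so -3932 ≡ 979 (mod 1637).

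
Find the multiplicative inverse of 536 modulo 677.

Apply the Euclidean algorithm and back-substitute:
677 = 1·536 + 141
536 = 3·141 + 113
141 = 1·113 + 28
113 = 4·28 + 1
28 = 28·1 + 0
gcd(536, 677) = 1, so the inverse exists.
Bézout: 1 = −19·677 + 24·536.
So 536⁻¹ ≡ 24 (mod 677).

24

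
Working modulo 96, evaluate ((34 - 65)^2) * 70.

70

34 - 65 = -31 ≡ 65 (mod 96)
(65)^2 ≡ 1 (mod 96)
1 * 70 = 70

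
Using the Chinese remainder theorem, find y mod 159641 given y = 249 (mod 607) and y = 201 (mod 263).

100404

607⁻¹ mod 263: 607×13 ≡ 1 (mod 263), so 607⁻¹ ≡ 13.
y = 249 + 607×((201 − 249)×13 mod 263) = 249 + 607×165 = 100404.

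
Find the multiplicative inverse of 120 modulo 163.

Run the extended Euclidean algorithm:
163 = 1×120 + 43
120 = 2×43 + 34
43 = 1×34 + 9
34 = 3×9 + 7
9 = 1×7 + 2
7 = 3×2 + 1
2 = 2×1 + 0
gcd(120, 163) = 1, so the inverse exists.
Back-substitute for 1:
1 = 1×7 − 3×2
  = −3×9 + 4×7
  = 4×34 − 15×9
  = −15×43 + 19×34
  = 19×120 − 53×43
  = −53×163 + 72×120
So 120⁻¹ ≡ 72 (mod 163).

72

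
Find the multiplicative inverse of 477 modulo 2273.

2273 = 4×477 + 365
477 = 1×365 + 112
365 = 3×112 + 29
112 = 3×29 + 25
29 = 1×25 + 4
25 = 6×4 + 1
4 = 4×1 + 0
gcd(477, 2273) = 1, so the inverse exists.
Bézout: 1 = −115×2273 + 548×477.
So 477⁻¹ ≡ 548 (mod 2273).

548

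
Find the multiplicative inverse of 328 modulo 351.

351 = 1×328 + 23
328 = 14×23 + 6
23 = 3×6 + 5
6 = 1×5 + 1
5 = 5×1 + 0
gcd(328, 351) = 1, so the inverse exists.
Back-substitute for 1:
1 = 1×6 − 1×5
  = −1×23 + 4×6
  = 4×328 − 57×23
  = −57×351 + 61×328
So 328⁻¹ ≡ 61 (mod 351).

61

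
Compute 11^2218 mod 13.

Compute successive squares:
2218 in binary is 100010101010, i.e. 2218 = 2048 + 128 + 32 + 8 + 2.
11^1 ≡ 11 (mod 13)
11^2 ≡ 11^2 = 121 ≡ 4 (mod 13)
11^4 ≡ 4^2 = 16 ≡ 3 (mod 13)
11^8 ≡ 3^2 = 9 (mod 13)
11^16 ≡ 9^2 = 81 ≡ 3 (mod 13)
11^32 ≡ 3^2 = 9 (mod 13)
11^64 ≡ 9^2 = 81 ≡ 3 (mod 13)
11^128 ≡ 3^2 = 9 (mod 13)
11^256 ≡ 9^2 = 81 ≡ 3 (mod 13)
11^512 ≡ 3^2 = 9 (mod 13)
11^1024 ≡ 9^2 = 81 ≡ 3 (mod 13)
11^2048 ≡ 3^2 = 9 (mod 13)
11^2218 = 11^2048 × 11^128 × 11^32 × 11^8 × 11^2 ≡ 9 × 9 × 9 × 9 × 4 (mod 13).
Accumulate the product:
9 × 9 = 81 ≡ 3
3 × 9 = 27 ≡ 1
1 × 9 = 9
9 × 4 = 36 ≡ 10

10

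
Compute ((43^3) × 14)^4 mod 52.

40

(43)^3 ≡ 51 (mod 52)
51 × 14 = 714 ≡ 38 (mod 52)
(38)^4 ≡ 40 (mod 52)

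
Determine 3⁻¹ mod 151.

101

151 = 50*3 + 1
3 = 3*1 + 0
gcd(3, 151) = 1, so the inverse exists.
Back-substitute for 1:
1 = 1*151 − 50*3
So 3⁻¹ ≡ −50 ≡ 101 (mod 151).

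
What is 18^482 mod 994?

482 in binary is 111100010, i.e. 482 = 256 + 128 + 64 + 32 + 2.
18^1 ≡ 18 (mod 994)
18^2 ≡ 18^2 = 324 (mod 994)
18^4 ≡ 324^2 = 104976 ≡ 606 (mod 994)
18^8 ≡ 606^2 = 367236 ≡ 450 (mod 994)
18^16 ≡ 450^2 = 202500 ≡ 718 (mod 994)
18^32 ≡ 718^2 = 515524 ≡ 632 (mod 994)
18^64 ≡ 632^2 = 399424 ≡ 830 (mod 994)
18^128 ≡ 830^2 = 688900 ≡ 58 (mod 994)
18^256 ≡ 58^2 = 3364 ≡ 382 (mod 994)
18^482 = 18^256 · 18^128 · 18^64 · 18^32 · 18^2 ≡ 382 · 58 · 830 · 632 · 324 (mod 994).
Accumulate the product:
382 · 58 = 22156 ≡ 288
288 · 830 = 239040 ≡ 480
480 · 632 = 303360 ≡ 190
190 · 324 = 61560 ≡ 926

926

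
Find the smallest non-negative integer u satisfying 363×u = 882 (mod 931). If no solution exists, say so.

gcd(363, 931) = 1, so a unique solution mod 931 exists.
363⁻¹ ≡ 713 (mod 931).
u ≡ 713×882 ≡ 441 (mod 931).

441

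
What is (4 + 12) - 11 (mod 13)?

5

4 + 12 = 16 ≡ 3 (mod 13)
3 - 11 = -8 ≡ 5 (mod 13)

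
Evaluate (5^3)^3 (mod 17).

12

(5)^3 ≡ 6 (mod 17)
(6)^3 ≡ 12 (mod 17)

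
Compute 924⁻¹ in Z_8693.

8693 = 9*924 + 377
924 = 2*377 + 170
377 = 2*170 + 37
170 = 4*37 + 22
37 = 1*22 + 15
22 = 1*15 + 7
15 = 2*7 + 1
7 = 7*1 + 0
gcd(924, 8693) = 1, so the inverse exists.
Back-substitute for 1:
1 = 1*15 − 2*7
  = −2*22 + 3*15
  = 3*37 − 5*22
  = −5*170 + 23*37
  = 23*377 − 51*170
  = −51*924 + 125*377
  = 125*8693 − 1176*924
So 924⁻¹ ≡ −1176 ≡ 7517 (mod 8693).

7517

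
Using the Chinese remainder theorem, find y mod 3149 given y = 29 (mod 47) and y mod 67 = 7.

47⁻¹ mod 67: 47·10 ≡ 1 (mod 67), so 47⁻¹ ≡ 10.
y = 29 + 47·((7 − 29)·10 mod 67) = 29 + 47·48 = 2285.

2285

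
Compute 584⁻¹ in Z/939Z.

Run the extended Euclidean algorithm:
939 = 1*584 + 355
584 = 1*355 + 229
355 = 1*229 + 126
229 = 1*126 + 103
126 = 1*103 + 23
103 = 4*23 + 11
23 = 2*11 + 1
11 = 11*1 + 0
gcd(584, 939) = 1, so the inverse exists.
Back-substitute for 1:
1 = 1*23 − 2*11
  = −2*103 + 9*23
  = 9*126 − 11*103
  = −11*229 + 20*126
  = 20*355 − 31*229
  = −31*584 + 51*355
  = 51*939 − 82*584
So 584⁻¹ ≡ −82 ≡ 857 (mod 939).

857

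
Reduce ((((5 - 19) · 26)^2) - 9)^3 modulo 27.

5 - 19 = -14 ≡ 13 (mod 27)
13 · 26 = 338 ≡ 14 (mod 27)
(14)^2 ≡ 7 (mod 27)
7 - 9 = -2 ≡ 25 (mod 27)
(25)^3 ≡ 19 (mod 27)

19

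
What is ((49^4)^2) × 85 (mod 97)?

(49)^4 ≡ 91 (mod 97)
(91)^2 ≡ 36 (mod 97)
36 × 85 = 3060 ≡ 53 (mod 97)

53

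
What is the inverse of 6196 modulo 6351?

4753

6351 = 1×6196 + 155
6196 = 39×155 + 151
155 = 1×151 + 4
151 = 37×4 + 3
4 = 1×3 + 1
3 = 3×1 + 0
gcd(6196, 6351) = 1, so the inverse exists.
Back-substitute for 1:
1 = 1×4 − 1×3
  = −1×151 + 38×4
  = 38×155 − 39×151
  = −39×6196 + 1559×155
  = 1559×6351 − 1598×6196
So 6196⁻¹ ≡ −1598 ≡ 4753 (mod 6351).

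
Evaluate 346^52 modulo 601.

Compute successive squares:
52 in binary is 110100, i.e. 52 = 32 + 16 + 4.
346^1 ≡ 346 (mod 601)
346^2 ≡ 346^2 = 119716 ≡ 117 (mod 601)
346^4 ≡ 117^2 = 13689 ≡ 467 (mod 601)
346^8 ≡ 467^2 = 218089 ≡ 527 (mod 601)
346^16 ≡ 527^2 = 277729 ≡ 67 (mod 601)
346^32 ≡ 67^2 = 4489 ≡ 282 (mod 601)
346^52 = 346^32 * 346^16 * 346^4 ≡ 282 * 67 * 467 (mod 601).
Accumulate the product:
282 * 67 = 18894 ≡ 263
263 * 467 = 122821 ≡ 217

217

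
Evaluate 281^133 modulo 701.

133 in binary is 10000101, i.e. 133 = 128 + 4 + 1.
281^1 ≡ 281 (mod 701)
281^2 ≡ 281^2 = 78961 ≡ 449 (mod 701)
281^4 ≡ 449^2 = 201601 ≡ 414 (mod 701)
281^8 ≡ 414^2 = 171396 ≡ 352 (mod 701)
281^16 ≡ 352^2 = 123904 ≡ 528 (mod 701)
281^32 ≡ 528^2 = 278784 ≡ 487 (mod 701)
281^64 ≡ 487^2 = 237169 ≡ 231 (mod 701)
281^128 ≡ 231^2 = 53361 ≡ 85 (mod 701)
281^133 = 281^128 * 281^4 * 281^1 ≡ 85 * 414 * 281 (mod 701).
Accumulate the product:
85 * 414 = 35190 ≡ 140
140 * 281 = 39340 ≡ 84

84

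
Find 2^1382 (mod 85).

64

By square-and-multiply:
1382 in binary is 10101100110, i.e. 1382 = 1024 + 256 + 64 + 32 + 4 + 2.
2^1 ≡ 2 (mod 85)
2^2 ≡ 2^2 = 4 (mod 85)
2^4 ≡ 4^2 = 16 (mod 85)
2^8 ≡ 16^2 = 256 ≡ 1 (mod 85)
2^16 ≡ 1^2 = 1 (mod 85)
2^32 ≡ 1^2 = 1 (mod 85)
2^64 ≡ 1^2 = 1 (mod 85)
2^128 ≡ 1^2 = 1 (mod 85)
2^256 ≡ 1^2 = 1 (mod 85)
2^512 ≡ 1^2 = 1 (mod 85)
2^1024 ≡ 1^2 = 1 (mod 85)
2^1382 = 2^1024 · 2^256 · 2^64 · 2^32 · 2^4 · 2^2 ≡ 1 · 1 · 1 · 1 · 16 · 4 (mod 85).
Accumulate the product:
1 · 1 = 1
1 · 1 = 1
1 · 1 = 1
1 · 16 = 16
16 · 4 = 64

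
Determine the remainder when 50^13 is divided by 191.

13 in binary is 1101, i.e. 13 = 8 + 4 + 1.
50^1 ≡ 50 (mod 191)
50^2 ≡ 50^2 = 2500 ≡ 17 (mod 191)
50^4 ≡ 17^2 = 289 ≡ 98 (mod 191)
50^8 ≡ 98^2 = 9604 ≡ 54 (mod 191)
50^13 = 50^8 * 50^4 * 50^1 ≡ 54 * 98 * 50 (mod 191).
Accumulate the product:
54 * 98 = 5292 ≡ 135
135 * 50 = 6750 ≡ 65

65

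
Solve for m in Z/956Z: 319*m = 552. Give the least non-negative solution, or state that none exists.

700

gcd(319, 956) = 1, so a unique solution mod 956 exists.
319⁻¹ ≡ 3 (mod 956).
m ≡ 3*552 ≡ 700 (mod 956).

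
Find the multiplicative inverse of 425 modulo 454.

Run the extended Euclidean algorithm:
454 = 1·425 + 29
425 = 14·29 + 19
29 = 1·19 + 10
19 = 1·10 + 9
10 = 1·9 + 1
9 = 9·1 + 0
gcd(425, 454) = 1, so the inverse exists.
Bézout: 1 = 44·454 − 47·425.
So 425⁻¹ ≡ −47 ≡ 407 (mod 454).

407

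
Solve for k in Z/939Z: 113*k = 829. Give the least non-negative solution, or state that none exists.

830

gcd(113, 939) = 1, so a unique solution mod 939 exists.
113⁻¹ ≡ 590 (mod 939).
k ≡ 590*829 ≡ 830 (mod 939).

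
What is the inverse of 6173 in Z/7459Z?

29

7459 = 1×6173 + 1286
6173 = 4×1286 + 1029
1286 = 1×1029 + 257
1029 = 4×257 + 1
257 = 257×1 + 0
gcd(6173, 7459) = 1, so the inverse exists.
Back-substitute for 1:
1 = 1×1029 − 4×257
  = −4×1286 + 5×1029
  = 5×6173 − 24×1286
  = −24×7459 + 29×6173
So 6173⁻¹ ≡ 29 (mod 7459).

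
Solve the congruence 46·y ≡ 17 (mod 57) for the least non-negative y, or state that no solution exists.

14

gcd(46, 57) = 1, so a unique solution mod 57 exists.
46⁻¹ ≡ 31 (mod 57).
y ≡ 31·17 ≡ 14 (mod 57).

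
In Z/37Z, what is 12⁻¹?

By the extended Euclidean algorithm:
37 = 3*12 + 1
12 = 12*1 + 0
gcd(12, 37) = 1, so the inverse exists.
Bézout: 1 = 1*37 − 3*12.
So 12⁻¹ ≡ −3 ≡ 34 (mod 37).

34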